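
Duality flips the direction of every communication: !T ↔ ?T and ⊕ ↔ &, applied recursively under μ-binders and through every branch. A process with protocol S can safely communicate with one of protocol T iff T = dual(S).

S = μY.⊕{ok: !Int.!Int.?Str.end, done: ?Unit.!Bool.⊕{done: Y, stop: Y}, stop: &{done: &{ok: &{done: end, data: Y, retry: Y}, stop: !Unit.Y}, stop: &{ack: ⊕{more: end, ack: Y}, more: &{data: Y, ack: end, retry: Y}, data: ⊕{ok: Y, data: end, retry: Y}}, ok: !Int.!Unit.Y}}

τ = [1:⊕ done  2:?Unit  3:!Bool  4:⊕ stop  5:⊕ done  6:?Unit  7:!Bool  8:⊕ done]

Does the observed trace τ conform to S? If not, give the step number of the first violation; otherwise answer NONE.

NONE

@1 ⊕ done  ok  residual = ?Unit.!Bool.⊕{done: μY.…, stop: μY.…}
@2 ?Unit  ok  residual = !Bool.⊕{done: μY.…, stop: μY.…}
@3 !Bool  ok  residual = ⊕{done: μY.…, stop: μY.…}
@4 ⊕ stop  ok  residual = μY.…
@5 ⊕ done  ok  residual = ?Unit.!Bool.⊕{done: μY.…, stop: μY.…}
@6 ?Unit  ok  residual = !Bool.⊕{done: μY.…, stop: μY.…}
@7 !Bool  ok  residual = ⊕{done: μY.…, stop: μY.…}
@8 ⊕ done  ok  residual = μY.…
all 8 steps conform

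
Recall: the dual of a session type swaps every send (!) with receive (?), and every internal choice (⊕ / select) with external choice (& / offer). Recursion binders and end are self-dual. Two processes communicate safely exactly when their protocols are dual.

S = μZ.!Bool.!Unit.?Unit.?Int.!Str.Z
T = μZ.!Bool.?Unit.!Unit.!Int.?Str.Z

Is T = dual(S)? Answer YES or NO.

μZ vs μZ  match (binder kept)
  !Bool vs !Bool  ✗ same direction on both sides — not dual

NO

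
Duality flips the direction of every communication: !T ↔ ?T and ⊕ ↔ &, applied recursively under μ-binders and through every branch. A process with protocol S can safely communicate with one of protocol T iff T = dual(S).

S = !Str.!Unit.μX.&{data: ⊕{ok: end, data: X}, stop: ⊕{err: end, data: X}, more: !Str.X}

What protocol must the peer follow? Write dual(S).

!Str ↦ ?Str
  !Unit ↦ ?Unit
    μX ↦ μX  (binder kept)
      &{data,stop,more} ↦ ⊕{data,stop,more}  (offer→select)
        [data]
          ⊕{ok,data} ↦ &{ok,data}  (select→offer)
            [ok]
              end self-dual
            [data]
              X self-dual
        [stop]
          ⊕{err,data} ↦ &{err,data}  (select→offer)
            [err]
              end self-dual
            [data]
              X self-dual
        [more]
          !Str ↦ ?Str
            X self-dual

?Str.?Unit.μX.⊕{data: &{ok: end, data: X}, stop: &{err: end, data: X}, more: ?Str.X}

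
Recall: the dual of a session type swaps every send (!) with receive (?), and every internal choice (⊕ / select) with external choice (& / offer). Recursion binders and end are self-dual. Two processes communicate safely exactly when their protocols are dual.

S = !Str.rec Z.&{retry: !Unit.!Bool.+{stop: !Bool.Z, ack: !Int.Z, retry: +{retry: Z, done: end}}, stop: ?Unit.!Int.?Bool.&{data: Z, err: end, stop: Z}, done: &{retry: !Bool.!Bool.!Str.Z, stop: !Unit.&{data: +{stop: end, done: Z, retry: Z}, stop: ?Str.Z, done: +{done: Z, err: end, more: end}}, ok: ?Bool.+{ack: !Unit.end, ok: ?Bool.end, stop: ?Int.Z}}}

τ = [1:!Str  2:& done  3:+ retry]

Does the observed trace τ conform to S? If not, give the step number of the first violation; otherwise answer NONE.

3

[1] !Str  ✓  cont: rec Z.…
[2] & done  ✓  cont: &{retry: !Bool.!Bool.!Str.rec Z.…, stop: !Unit.&{data: +{stop: end, done: rec Z.…, retry: rec Z.…}, stop: ?Str.rec Z.…, done: +{done: rec Z.…, err: end, more: end}}, ok: ?Bool.+{ack: !Unit.end, ok: ?Bool.end, stop: ?Int.rec Z.…}}
[3] got + retry, protocol expects & retry or & stop or & ok  ✗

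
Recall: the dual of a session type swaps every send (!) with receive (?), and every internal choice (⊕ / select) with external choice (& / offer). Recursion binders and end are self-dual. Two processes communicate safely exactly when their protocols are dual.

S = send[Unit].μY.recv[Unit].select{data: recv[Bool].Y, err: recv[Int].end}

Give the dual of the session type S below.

recv[Unit].μY.send[Unit].offer{data: send[Bool].Y, err: send[Int].end}

send[Unit] ↦ recv[Unit]
  μY ↦ μY  (rec unchanged)
    recv[Unit] ↦ send[Unit]
      select{data,err} ↦ offer{data,err}  (⊕→&)
        [data]
          recv[Bool] ↦ send[Bool]
            Y self-dual
        [err]
          recv[Int] ↦ send[Int]
            end self-dual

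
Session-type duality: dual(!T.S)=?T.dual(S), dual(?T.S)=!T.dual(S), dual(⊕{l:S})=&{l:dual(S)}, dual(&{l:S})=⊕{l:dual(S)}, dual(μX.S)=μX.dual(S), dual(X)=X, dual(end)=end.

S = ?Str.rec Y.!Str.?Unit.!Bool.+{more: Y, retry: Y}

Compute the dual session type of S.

!Str.rec Y.?Str.!Unit.?Bool.&{more: Y, retry: Y}

?Str = !Str
  rec Y = rec Y  (binder kept)
    !Str = ?Str
      ?Unit = !Unit
        !Bool = ?Bool
          +{more,retry} = &{more,retry}  (select→offer)
            • more:
              dual(Y) = Y
            • retry:
              dual(Y) = Y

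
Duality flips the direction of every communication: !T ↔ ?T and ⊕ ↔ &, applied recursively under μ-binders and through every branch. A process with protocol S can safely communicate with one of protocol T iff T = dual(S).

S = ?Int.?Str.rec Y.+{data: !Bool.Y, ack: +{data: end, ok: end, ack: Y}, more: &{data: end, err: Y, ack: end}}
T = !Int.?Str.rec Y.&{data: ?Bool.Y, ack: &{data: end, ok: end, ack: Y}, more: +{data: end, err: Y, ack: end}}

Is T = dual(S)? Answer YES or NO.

?Int | !Int  ok
  ?Str | ?Str  ✗ same direction on both sides — not dual

NO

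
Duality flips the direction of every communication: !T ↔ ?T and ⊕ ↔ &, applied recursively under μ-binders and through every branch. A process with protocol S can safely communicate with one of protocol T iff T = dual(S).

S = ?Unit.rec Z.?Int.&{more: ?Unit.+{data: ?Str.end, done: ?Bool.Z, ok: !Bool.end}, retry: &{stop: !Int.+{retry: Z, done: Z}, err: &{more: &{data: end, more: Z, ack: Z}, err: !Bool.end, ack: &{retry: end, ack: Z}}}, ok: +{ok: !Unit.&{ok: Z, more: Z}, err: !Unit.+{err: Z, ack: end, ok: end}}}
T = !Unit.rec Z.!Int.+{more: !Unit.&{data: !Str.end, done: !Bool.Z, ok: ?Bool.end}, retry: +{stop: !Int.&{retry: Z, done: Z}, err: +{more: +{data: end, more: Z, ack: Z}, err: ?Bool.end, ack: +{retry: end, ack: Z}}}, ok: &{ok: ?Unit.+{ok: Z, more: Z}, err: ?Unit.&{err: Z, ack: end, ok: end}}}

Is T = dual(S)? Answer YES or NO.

NO

?Unit vs !Unit  match
  rec Z vs rec Z  match (binder kept)
    ?Int vs !Int  match
      &{more,retry,ok} vs +{more,retry,ok}  match label sets agree
        • more:
          ?Unit vs !Unit  match
            +{data,done,ok} vs &{data,done,ok}  match label sets agree
              • data:
                ?Str vs !Str  match
                  end vs end  match
              • done:
                ?Bool vs !Bool  match
                  Z vs Z  match
              • ok:
                !Bool vs ?Bool  match
                  end vs end  match
        • retry:
          &{stop,err} vs +{stop,err}  match label sets agree
            • stop:
              !Int vs !Int  ✗ same direction on both sides — not dual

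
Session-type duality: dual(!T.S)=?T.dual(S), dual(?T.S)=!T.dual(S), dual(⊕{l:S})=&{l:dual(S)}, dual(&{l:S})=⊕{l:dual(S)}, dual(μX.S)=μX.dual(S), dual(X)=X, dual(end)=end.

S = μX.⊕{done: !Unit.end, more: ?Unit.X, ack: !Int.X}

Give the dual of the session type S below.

μX = μX  (μ self-dual)
  ⊕{done,more,ack} = &{done,more,ack}  (internal→external)
    [done]
      !Unit = ?Unit
        end ↦ end
    [more]
      ?Unit = !Unit
        X ↦ X
    [ack]
      !Int = ?Int
        X ↦ X

μX.&{done: ?Unit.end, more: !Unit.X, ack: ?Int.X}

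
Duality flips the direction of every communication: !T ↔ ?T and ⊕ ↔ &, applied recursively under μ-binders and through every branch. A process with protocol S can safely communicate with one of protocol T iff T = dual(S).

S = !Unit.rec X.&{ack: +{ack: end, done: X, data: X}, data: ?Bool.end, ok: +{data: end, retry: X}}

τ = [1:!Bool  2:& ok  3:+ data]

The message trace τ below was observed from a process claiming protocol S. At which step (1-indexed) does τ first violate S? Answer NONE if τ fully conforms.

@1 got !Bool, protocol expects !Unit  ✗

1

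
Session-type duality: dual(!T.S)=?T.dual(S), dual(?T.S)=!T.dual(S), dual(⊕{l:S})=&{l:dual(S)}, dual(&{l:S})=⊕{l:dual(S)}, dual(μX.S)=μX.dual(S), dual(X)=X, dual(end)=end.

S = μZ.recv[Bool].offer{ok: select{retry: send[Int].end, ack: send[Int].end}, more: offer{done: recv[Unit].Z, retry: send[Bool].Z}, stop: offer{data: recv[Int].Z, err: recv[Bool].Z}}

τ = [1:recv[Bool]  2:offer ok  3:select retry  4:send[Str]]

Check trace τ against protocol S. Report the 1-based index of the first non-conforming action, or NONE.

4

step 1: recv[Bool]  match  now at offer{ok: select{retry: send[Int].end, ack: send[Int].end}, more: offer{done: recv[Unit].μZ.…, retry: send[Bool].μZ.…}, stop: offer{data: recv[Int].μZ.…, err: recv[Bool].μZ.…}}
step 2: offer ok  match  now at select{retry: send[Int].end, ack: send[Int].end}
step 3: select retry  match  now at send[Int].end
step 4: got send[Str], protocol expects send[Int]  ✗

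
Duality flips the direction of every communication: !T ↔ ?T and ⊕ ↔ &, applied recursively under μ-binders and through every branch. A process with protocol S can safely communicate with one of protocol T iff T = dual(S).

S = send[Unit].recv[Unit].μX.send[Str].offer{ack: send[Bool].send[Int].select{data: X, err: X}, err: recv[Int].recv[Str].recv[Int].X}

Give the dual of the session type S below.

recv[Unit].send[Unit].μX.recv[Str].select{ack: recv[Bool].recv[Int].offer{data: X, err: X}, err: send[Int].send[Str].send[Int].X}

send[Unit] = recv[Unit]
  recv[Unit] = send[Unit]
    μX = μX  (rec unchanged)
      send[Str] = recv[Str]
        offer{ack,err} = select{ack,err}  (external→internal)
          case ack:
            send[Bool] = recv[Bool]
              send[Int] = recv[Int]
                select{data,err} = offer{data,err}  (internal→external)
                  case data:
                    dual(X) = X
                  case err:
                    dual(X) = X
          case err:
            recv[Int] = send[Int]
              recv[Str] = send[Str]
                recv[Int] = send[Int]
                  dual(X) = X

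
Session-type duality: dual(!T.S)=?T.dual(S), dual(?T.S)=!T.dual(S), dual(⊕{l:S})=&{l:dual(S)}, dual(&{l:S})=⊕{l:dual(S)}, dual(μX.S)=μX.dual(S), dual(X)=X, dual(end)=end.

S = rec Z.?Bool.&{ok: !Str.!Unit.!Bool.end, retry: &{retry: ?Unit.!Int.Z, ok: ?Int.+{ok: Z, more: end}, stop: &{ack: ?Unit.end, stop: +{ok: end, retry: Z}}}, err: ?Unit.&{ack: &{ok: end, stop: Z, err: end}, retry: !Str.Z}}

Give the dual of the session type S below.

rec Z.!Bool.+{ok: ?Str.?Unit.?Bool.end, retry: +{retry: !Unit.?Int.Z, ok: !Int.&{ok: Z, more: end}, stop: +{ack: !Unit.end, stop: &{ok: end, retry: Z}}}, err: !Unit.+{ack: +{ok: end, stop: Z, err: end}, retry: ?Str.Z}}

rec Z ↦ rec Z  (binder kept)
  ?Bool ↦ !Bool
    &{ok,retry,err} ↦ +{ok,retry,err}  (external→internal)
      case ok:
        !Str ↦ ?Str
          !Unit ↦ ?Unit
            !Bool ↦ ?Bool
              dual(end) = end
      case retry:
        &{retry,ok,stop} ↦ +{retry,ok,stop}  (external→internal)
          case retry:
            ?Unit ↦ !Unit
              !Int ↦ ?Int
                dual(Z) = Z
          case ok:
            ?Int ↦ !Int
              +{ok,more} ↦ &{ok,more}  (select→offer)
                case ok:
                  dual(Z) = Z
                case more:
                  dual(end) = end
          case stop:
            &{ack,stop} ↦ +{ack,stop}  (external→internal)
              case ack:
                ?Unit ↦ !Unit
                  dual(end) = end
              case stop:
                +{ok,retry} ↦ &{ok,retry}  (select→offer)
                  case ok:
                    dual(end) = end
                  case retry:
                    dual(Z) = Z
      case err:
        ?Unit ↦ !Unit
          &{ack,retry} ↦ +{ack,retry}  (external→internal)
            case ack:
              &{ok,stop,err} ↦ +{ok,stop,err}  (external→internal)
                case ok:
                  dual(end) = end
                case stop:
                  dual(Z) = Z
                case err:
                  dual(end) = end
            case retry:
              !Str ↦ ?Str
                dual(Z) = Z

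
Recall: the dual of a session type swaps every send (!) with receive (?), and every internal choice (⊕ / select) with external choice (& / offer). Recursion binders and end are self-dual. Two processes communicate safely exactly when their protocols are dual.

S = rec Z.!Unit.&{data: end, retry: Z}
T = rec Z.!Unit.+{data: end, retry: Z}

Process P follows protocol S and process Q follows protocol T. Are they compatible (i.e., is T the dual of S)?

NO

rec Z | rec Z  match (μ self-dual)
  !Unit | !Unit  ✗ same direction on both sides — not dual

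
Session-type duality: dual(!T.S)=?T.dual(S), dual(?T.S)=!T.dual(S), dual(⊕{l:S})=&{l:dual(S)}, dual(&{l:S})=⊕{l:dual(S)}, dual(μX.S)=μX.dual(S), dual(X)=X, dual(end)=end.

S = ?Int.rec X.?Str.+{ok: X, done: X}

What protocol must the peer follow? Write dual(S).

!Int.rec X.!Str.&{ok: X, done: X}

?Int = !Int
  rec X = rec X  (binder kept)
    ?Str = !Str
      +{ok,done} = &{ok,done}  (select→offer)
        case ok:
          dual(X) = X
        case done:
          dual(X) = X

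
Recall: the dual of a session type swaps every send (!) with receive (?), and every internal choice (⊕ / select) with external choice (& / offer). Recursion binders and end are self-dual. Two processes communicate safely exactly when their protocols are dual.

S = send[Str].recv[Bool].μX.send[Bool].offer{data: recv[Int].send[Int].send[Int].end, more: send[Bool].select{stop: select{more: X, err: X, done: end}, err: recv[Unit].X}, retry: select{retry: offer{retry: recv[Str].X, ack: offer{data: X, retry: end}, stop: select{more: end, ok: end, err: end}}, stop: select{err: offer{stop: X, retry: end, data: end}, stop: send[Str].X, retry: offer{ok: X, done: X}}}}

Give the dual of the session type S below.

send[Str] = recv[Str]
  recv[Bool] = send[Bool]
    μX = μX  (μ self-dual)
      send[Bool] = recv[Bool]
        offer{data,more,retry} = select{data,more,retry}  (external→internal)
          • data:
            recv[Int] = send[Int]
              send[Int] = recv[Int]
                send[Int] = recv[Int]
                  end self-dual
          • more:
            send[Bool] = recv[Bool]
              select{stop,err} = offer{stop,err}  (select→offer)
                • stop:
                  select{more,err,done} = offer{more,err,done}  (select→offer)
                    • more:
                      X self-dual
                    • err:
                      X self-dual
                    • done:
                      end self-dual
                • err:
                  recv[Unit] = send[Unit]
                    X self-dual
          • retry:
            select{retry,stop} = offer{retry,stop}  (select→offer)
              • retry:
                offer{retry,ack,stop} = select{retry,ack,stop}  (external→internal)
                  • retry:
                    recv[Str] = send[Str]
                      X self-dual
                  • ack:
                    offer{data,retry} = select{data,retry}  (external→internal)
                      • data:
                        X self-dual
                      • retry:
                        end self-dual
                  • stop:
                    select{more,ok,err} = offer{more,ok,err}  (select→offer)
                      • more:
                        end self-dual
                      • ok:
                        end self-dual
                      • err:
                        end self-dual
              • stop:
                select{err,stop,retry} = offer{err,stop,retry}  (select→offer)
                  • err:
                    offer{stop,retry,data} = select{stop,retry,data}  (external→internal)
                      • stop:
                        X self-dual
                      • retry:
                        end self-dual
                      • data:
                        end self-dual
                  • stop:
                    send[Str] = recv[Str]
                      X self-dual
                  • retry:
                    offer{ok,done} = select{ok,done}  (external→internal)
                      • ok:
                        X self-dual
                      • done:
                        X self-dual

recv[Str].send[Bool].μX.recv[Bool].select{data: send[Int].recv[Int].recv[Int].end, more: recv[Bool].offer{stop: offer{more: X, err: X, done: end}, err: send[Unit].X}, retry: offer{retry: select{retry: send[Str].X, ack: select{data: X, retry: end}, stop: offer{more: end, ok: end, err: end}}, stop: offer{err: select{stop: X, retry: end, data: end}, stop: recv[Str].X, retry: select{ok: X, done: X}}}}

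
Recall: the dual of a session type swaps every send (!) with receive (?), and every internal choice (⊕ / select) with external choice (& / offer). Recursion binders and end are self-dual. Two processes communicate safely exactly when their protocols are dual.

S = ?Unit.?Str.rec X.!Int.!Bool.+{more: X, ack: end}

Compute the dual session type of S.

?Unit → !Unit
  ?Str → !Str
    rec X → rec X  (binder kept)
      !Int → ?Int
        !Bool → ?Bool
          +{more,ack} → &{more,ack}  (⊕→&)
            case more:
              X self-dual
            case ack:
              end self-dual

!Unit.!Str.rec X.?Int.?Bool.&{more: X, ack: end}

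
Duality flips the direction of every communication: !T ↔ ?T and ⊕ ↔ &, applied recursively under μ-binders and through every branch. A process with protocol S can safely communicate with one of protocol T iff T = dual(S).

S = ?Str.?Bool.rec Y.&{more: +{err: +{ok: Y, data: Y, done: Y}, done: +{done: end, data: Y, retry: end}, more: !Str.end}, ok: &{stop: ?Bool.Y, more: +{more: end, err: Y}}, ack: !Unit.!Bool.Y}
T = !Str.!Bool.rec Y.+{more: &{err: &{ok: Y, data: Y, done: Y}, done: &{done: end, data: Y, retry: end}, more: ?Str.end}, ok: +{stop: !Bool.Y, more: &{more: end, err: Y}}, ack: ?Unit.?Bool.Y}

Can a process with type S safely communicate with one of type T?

YES

?Str vs !Str  match
  ?Bool vs !Bool  match
    rec Y vs rec Y  match (μ self-dual)
      &{more,ok,ack} vs +{more,ok,ack}  match label sets agree
        • more:
          +{err,done,more} vs &{err,done,more}  match label sets agree
            • err:
              +{ok,data,done} vs &{ok,data,done}  match label sets agree
                • ok:
                  Y vs Y  match
                • data:
                  Y vs Y  match
                • done:
                  Y vs Y  match
            • done:
              +{done,data,retry} vs &{done,data,retry}  match label sets agree
                • done:
                  end vs end  match
                • data:
                  Y vs Y  match
                • retry:
                  end vs end  match
            • more:
              !Str vs ?Str  match
                end vs end  match
        • ok:
          &{stop,more} vs +{stop,more}  match label sets agree
            • stop:
              ?Bool vs !Bool  match
                Y vs Y  match
            • more:
              +{more,err} vs &{more,err}  match label sets agree
                • more:
                  end vs end  match
                • err:
                  Y vs Y  match
        • ack:
          !Unit vs ?Unit  match
            !Bool vs ?Bool  match
              Y vs Y  match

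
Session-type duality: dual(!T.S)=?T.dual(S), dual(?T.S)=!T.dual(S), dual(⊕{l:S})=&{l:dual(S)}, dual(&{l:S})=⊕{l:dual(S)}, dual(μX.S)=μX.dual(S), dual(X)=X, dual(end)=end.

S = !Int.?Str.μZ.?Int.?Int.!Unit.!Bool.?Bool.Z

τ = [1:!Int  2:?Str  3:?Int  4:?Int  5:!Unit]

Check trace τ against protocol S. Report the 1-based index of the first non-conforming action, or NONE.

step 1: !Int  ok  residual = ?Str.μZ.…
step 2: ?Str  ok  residual = μZ.…
step 3: ?Int  ok  residual = ?Int.!Unit.!Bool.?Bool.μZ.…
step 4: ?Int  ok  residual = !Unit.!Bool.?Bool.μZ.…
step 5: !Unit  ok  residual = !Bool.?Bool.μZ.…
trace exhausted — no violation

NONE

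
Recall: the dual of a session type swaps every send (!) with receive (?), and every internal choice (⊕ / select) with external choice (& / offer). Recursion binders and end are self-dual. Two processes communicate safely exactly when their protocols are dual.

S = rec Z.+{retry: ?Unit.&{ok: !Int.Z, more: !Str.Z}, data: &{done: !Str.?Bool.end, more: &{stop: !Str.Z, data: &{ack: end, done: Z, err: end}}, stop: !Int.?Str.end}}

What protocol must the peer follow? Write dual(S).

rec Z = rec Z  (binder kept)
  +{retry,data} = &{retry,data}  (⊕→&)
    case retry:
      ?Unit = !Unit
        &{ok,more} = +{ok,more}  (&→⊕)
          case ok:
            !Int = ?Int
              Z self-dual
          case more:
            !Str = ?Str
              Z self-dual
    case data:
      &{done,more,stop} = +{done,more,stop}  (&→⊕)
        case done:
          !Str = ?Str
            ?Bool = !Bool
              end self-dual
        case more:
          &{stop,data} = +{stop,data}  (&→⊕)
            case stop:
              !Str = ?Str
                Z self-dual
            case data:
              &{ack,done,err} = +{ack,done,err}  (&→⊕)
                case ack:
                  end self-dual
                case done:
                  Z self-dual
                case err:
                  end self-dual
        case stop:
          !Int = ?Int
            ?Str = !Str
              end self-dual

rec Z.&{retry: !Unit.+{ok: ?Int.Z, more: ?Str.Z}, data: +{done: ?Str.!Bool.end, more: +{stop: ?Str.Z, data: +{ack: end, done: Z, err: end}}, stop: ?Int.!Str.end}}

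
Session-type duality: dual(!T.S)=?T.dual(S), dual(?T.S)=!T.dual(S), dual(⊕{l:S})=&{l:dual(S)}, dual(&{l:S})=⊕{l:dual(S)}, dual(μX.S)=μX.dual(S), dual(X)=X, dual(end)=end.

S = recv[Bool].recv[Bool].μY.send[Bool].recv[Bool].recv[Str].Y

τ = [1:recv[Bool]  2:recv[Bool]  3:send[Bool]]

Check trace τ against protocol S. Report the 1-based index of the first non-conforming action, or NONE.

@1 recv[Bool]  ✓  now at recv[Bool].μY.…
@2 recv[Bool]  ✓  now at μY.…
@3 send[Bool]  ✓  now at recv[Bool].recv[Str].μY.…
all 3 steps conform

NONE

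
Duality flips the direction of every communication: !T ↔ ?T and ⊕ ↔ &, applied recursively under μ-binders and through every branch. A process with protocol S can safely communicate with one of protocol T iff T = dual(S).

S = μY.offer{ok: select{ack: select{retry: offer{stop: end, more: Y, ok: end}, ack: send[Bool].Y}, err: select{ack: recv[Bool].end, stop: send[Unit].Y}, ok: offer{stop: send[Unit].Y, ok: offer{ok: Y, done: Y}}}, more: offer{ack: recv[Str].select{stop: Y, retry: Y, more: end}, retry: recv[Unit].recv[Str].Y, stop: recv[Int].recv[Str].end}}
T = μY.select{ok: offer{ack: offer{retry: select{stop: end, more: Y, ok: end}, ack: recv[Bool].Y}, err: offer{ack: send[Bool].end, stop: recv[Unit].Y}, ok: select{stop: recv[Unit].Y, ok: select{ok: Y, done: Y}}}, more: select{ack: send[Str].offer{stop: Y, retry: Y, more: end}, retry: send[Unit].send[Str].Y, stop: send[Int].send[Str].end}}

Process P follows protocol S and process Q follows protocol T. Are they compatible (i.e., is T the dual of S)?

YES

μY | μY  ✓ (binder kept)
  offer{ok,more} | select{ok,more}  ✓ label sets agree
    • ok:
      select{ack,err,ok} | offer{ack,err,ok}  ✓ label sets agree
        • ack:
          select{retry,ack} | offer{retry,ack}  ✓ label sets agree
            • retry:
              offer{stop,more,ok} | select{stop,more,ok}  ✓ label sets agree
                • stop:
                  end | end  ✓
                • more:
                  Y | Y  ✓
                • ok:
                  end | end  ✓
            • ack:
              send[Bool] | recv[Bool]  ✓
                Y | Y  ✓
        • err:
          select{ack,stop} | offer{ack,stop}  ✓ label sets agree
            • ack:
              recv[Bool] | send[Bool]  ✓
                end | end  ✓
            • stop:
              send[Unit] | recv[Unit]  ✓
                Y | Y  ✓
        • ok:
          offer{stop,ok} | select{stop,ok}  ✓ label sets agree
            • stop:
              send[Unit] | recv[Unit]  ✓
                Y | Y  ✓
            • ok:
              offer{ok,done} | select{ok,done}  ✓ label sets agree
                • ok:
                  Y | Y  ✓
                • done:
                  Y | Y  ✓
    • more:
      offer{ack,retry,stop} | select{ack,retry,stop}  ✓ label sets agree
        • ack:
          recv[Str] | send[Str]  ✓
            select{stop,retry,more} | offer{stop,retry,more}  ✓ label sets agree
              • stop:
                Y | Y  ✓
              • retry:
                Y | Y  ✓
              • more:
                end | end  ✓
        • retry:
          recv[Unit] | send[Unit]  ✓
            recv[Str] | send[Str]  ✓
              Y | Y  ✓
        • stop:
          recv[Int] | send[Int]  ✓
            recv[Str] | send[Str]  ✓
              end | end  ✓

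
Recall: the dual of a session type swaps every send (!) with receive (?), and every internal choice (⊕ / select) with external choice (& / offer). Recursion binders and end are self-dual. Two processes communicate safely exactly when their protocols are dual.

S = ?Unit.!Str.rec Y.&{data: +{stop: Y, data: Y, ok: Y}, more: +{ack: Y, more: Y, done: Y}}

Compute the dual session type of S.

?Unit = !Unit
  !Str = ?Str
    rec Y = rec Y  (μ self-dual)
      &{data,more} = +{data,more}  (&→⊕)
        case data:
          +{stop,data,ok} = &{stop,data,ok}  (internal→external)
            case stop:
              Y ↦ Y
            case data:
              Y ↦ Y
            case ok:
              Y ↦ Y
        case more:
          +{ack,more,done} = &{ack,more,done}  (internal→external)
            case ack:
              Y ↦ Y
            case more:
              Y ↦ Y
            case done:
              Y ↦ Y

!Unit.?Str.rec Y.+{data: &{stop: Y, data: Y, ok: Y}, more: &{ack: Y, more: Y, done: Y}}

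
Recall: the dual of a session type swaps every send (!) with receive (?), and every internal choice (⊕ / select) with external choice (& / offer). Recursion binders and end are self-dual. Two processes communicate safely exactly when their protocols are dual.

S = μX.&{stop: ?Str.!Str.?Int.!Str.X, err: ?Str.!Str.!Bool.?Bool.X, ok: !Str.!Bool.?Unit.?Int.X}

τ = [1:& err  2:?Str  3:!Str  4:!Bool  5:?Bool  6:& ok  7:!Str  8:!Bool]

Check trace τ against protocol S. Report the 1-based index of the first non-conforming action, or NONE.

@1 & err  ok  residual = ?Str.!Str.!Bool.?Bool.μX.…
@2 ?Str  ok  residual = !Str.!Bool.?Bool.μX.…
@3 !Str  ok  residual = !Bool.?Bool.μX.…
@4 !Bool  ok  residual = ?Bool.μX.…
@5 ?Bool  ok  residual = μX.…
@6 & ok  ok  residual = !Str.!Bool.?Unit.?Int.μX.…
@7 !Str  ok  residual = !Bool.?Unit.?Int.μX.…
@8 !Bool  ok  residual = ?Unit.?Int.μX.…
trace exhausted — no violation

NONE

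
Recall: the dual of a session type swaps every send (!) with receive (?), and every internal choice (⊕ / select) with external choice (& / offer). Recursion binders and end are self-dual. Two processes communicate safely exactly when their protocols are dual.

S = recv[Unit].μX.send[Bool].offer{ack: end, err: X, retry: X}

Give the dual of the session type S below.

recv[Unit] = send[Unit]
  μX = μX  (μ self-dual)
    send[Bool] = recv[Bool]
      offer{ack,err,retry} = select{ack,err,retry}  (&→⊕)
        • ack:
          end ↦ end
        • err:
          X ↦ X
        • retry:
          X ↦ X

send[Unit].μX.recv[Bool].select{ack: end, err: X, retry: X}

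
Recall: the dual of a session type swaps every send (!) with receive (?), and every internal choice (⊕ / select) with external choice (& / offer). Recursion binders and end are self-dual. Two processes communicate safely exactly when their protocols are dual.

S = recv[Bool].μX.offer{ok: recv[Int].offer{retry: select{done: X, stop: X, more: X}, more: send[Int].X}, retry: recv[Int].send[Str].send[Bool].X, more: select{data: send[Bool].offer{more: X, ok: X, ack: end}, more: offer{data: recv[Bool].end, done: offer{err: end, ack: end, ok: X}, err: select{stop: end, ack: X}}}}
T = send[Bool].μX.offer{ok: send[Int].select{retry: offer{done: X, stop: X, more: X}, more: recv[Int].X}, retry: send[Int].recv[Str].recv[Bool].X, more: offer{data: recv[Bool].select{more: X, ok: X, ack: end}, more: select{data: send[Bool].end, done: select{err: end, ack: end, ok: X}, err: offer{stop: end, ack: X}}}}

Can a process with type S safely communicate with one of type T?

recv[Bool] | send[Bool]  ✓
  μX | μX  ✓ (rec unchanged)
    offer{ok,retry,more} | offer{ok,retry,more}  ✗ choice polarity not flipped — not dual

NO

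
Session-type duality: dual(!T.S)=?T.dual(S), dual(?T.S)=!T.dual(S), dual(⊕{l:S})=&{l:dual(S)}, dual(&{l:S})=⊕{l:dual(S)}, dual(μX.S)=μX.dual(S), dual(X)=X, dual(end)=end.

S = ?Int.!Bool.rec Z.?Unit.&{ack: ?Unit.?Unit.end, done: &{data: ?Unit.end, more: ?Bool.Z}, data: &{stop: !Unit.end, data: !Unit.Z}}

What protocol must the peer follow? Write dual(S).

?Int ↦ !Int
  !Bool ↦ ?Bool
    rec Z ↦ rec Z  (μ self-dual)
      ?Unit ↦ !Unit
        &{ack,done,data} ↦ +{ack,done,data}  (&→⊕)
          case ack:
            ?Unit ↦ !Unit
              ?Unit ↦ !Unit
                dual(end) = end
          case done:
            &{data,more} ↦ +{data,more}  (&→⊕)
              case data:
                ?Unit ↦ !Unit
                  dual(end) = end
              case more:
                ?Bool ↦ !Bool
                  dual(Z) = Z
          case data:
            &{stop,data} ↦ +{stop,data}  (&→⊕)
              case stop:
                !Unit ↦ ?Unit
                  dual(end) = end
              case data:
                !Unit ↦ ?Unit
                  dual(Z) = Z

!Int.?Bool.rec Z.!Unit.+{ack: !Unit.!Unit.end, done: +{data: !Unit.end, more: !Bool.Z}, data: +{stop: ?Unit.end, data: ?Unit.Z}}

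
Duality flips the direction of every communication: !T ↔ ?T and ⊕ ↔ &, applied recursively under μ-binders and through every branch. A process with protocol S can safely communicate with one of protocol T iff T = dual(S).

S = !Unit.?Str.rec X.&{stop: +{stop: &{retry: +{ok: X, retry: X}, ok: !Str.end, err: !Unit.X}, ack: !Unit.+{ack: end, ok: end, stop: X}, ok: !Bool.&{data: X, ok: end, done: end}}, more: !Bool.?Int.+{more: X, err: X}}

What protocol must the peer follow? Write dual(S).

?Unit.!Str.rec X.+{stop: &{stop: +{retry: &{ok: X, retry: X}, ok: ?Str.end, err: ?Unit.X}, ack: ?Unit.&{ack: end, ok: end, stop: X}, ok: ?Bool.+{data: X, ok: end, done: end}}, more: ?Bool.!Int.&{more: X, err: X}}

!Unit ↦ ?Unit
  ?Str ↦ !Str
    rec X ↦ rec X  (binder kept)
      &{stop,more} ↦ +{stop,more}  (&→⊕)
        • stop:
          +{stop,ack,ok} ↦ &{stop,ack,ok}  (select→offer)
            • stop:
              &{retry,ok,err} ↦ +{retry,ok,err}  (&→⊕)
                • retry:
                  +{ok,retry} ↦ &{ok,retry}  (select→offer)
                    • ok:
                      dual(X) = X
                    • retry:
                      dual(X) = X
                • ok:
                  !Str ↦ ?Str
                    dual(end) = end
                • err:
                  !Unit ↦ ?Unit
                    dual(X) = X
            • ack:
              !Unit ↦ ?Unit
                +{ack,ok,stop} ↦ &{ack,ok,stop}  (select→offer)
                  • ack:
                    dual(end) = end
                  • ok:
                    dual(end) = end
                  • stop:
                    dual(X) = X
            • ok:
              !Bool ↦ ?Bool
                &{data,ok,done} ↦ +{data,ok,done}  (&→⊕)
                  • data:
                    dual(X) = X
                  • ok:
                    dual(end) = end
                  • done:
                    dual(end) = end
        • more:
          !Bool ↦ ?Bool
            ?Int ↦ !Int
              +{more,err} ↦ &{more,err}  (select→offer)
                • more:
                  dual(X) = X
                • err:
                  dual(X) = X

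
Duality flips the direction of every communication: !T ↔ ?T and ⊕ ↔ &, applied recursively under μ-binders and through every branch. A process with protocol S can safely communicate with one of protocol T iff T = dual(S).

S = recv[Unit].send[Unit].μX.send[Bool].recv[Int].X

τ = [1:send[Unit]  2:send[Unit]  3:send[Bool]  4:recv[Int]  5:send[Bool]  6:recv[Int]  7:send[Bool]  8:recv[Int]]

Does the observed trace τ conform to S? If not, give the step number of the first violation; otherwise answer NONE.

1

[1] got send[Unit], protocol expects recv[Unit]  ✗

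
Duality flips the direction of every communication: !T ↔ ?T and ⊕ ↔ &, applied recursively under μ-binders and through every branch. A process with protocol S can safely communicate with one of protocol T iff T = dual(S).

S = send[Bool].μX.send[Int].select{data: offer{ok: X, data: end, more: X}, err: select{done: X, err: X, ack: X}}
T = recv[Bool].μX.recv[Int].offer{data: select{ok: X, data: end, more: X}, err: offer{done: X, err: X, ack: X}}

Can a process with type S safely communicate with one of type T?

send[Bool] vs recv[Bool]  ✓
  μX vs μX  ✓ (binder kept)
    send[Int] vs recv[Int]  ✓
      select{data,err} vs offer{data,err}  ✓ same labels
        • data:
          offer{ok,data,more} vs select{ok,data,more}  ✓ same labels
            • ok:
              X vs X  ✓
            • data:
              end vs end  ✓
            • more:
              X vs X  ✓
        • err:
          select{done,err,ack} vs offer{done,err,ack}  ✓ same labels
            • done:
              X vs X  ✓
            • err:
              X vs X  ✓
            • ack:
              X vs X  ✓

YES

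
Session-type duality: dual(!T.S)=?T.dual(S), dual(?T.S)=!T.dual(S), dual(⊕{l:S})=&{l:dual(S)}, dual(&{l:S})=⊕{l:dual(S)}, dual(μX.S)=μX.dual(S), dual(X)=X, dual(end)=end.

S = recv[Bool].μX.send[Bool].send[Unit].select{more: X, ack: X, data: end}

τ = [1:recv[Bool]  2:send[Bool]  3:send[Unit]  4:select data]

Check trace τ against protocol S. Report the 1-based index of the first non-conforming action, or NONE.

NONE

step 1: recv[Bool]  match  state: μX.…
step 2: send[Bool]  match  state: send[Unit].select{more: μX.…, ack: μX.…, data: end}
step 3: send[Unit]  match  state: select{more: μX.…, ack: μX.…, data: end}
step 4: select data  match  state: end
all 4 steps conform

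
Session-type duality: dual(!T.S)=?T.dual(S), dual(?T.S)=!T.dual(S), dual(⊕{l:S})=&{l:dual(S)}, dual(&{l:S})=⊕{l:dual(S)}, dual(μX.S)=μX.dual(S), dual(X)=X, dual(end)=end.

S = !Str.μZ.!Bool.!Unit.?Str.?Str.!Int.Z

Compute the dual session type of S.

!Str ↦ ?Str
  μZ ↦ μZ  (μ self-dual)
    !Bool ↦ ?Bool
      !Unit ↦ ?Unit
        ?Str ↦ !Str
          ?Str ↦ !Str
            !Int ↦ ?Int
              Z ↦ Z

?Str.μZ.?Bool.?Unit.!Str.!Str.?Int.Z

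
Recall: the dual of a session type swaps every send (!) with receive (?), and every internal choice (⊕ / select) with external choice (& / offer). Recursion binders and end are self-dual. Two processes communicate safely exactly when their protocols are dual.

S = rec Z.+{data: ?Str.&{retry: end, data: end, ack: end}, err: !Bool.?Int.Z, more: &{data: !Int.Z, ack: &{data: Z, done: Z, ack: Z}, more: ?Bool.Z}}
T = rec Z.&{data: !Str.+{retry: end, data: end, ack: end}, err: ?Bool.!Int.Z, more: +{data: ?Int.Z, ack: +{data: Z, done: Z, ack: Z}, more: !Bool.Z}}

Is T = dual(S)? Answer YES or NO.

YES

rec Z vs rec Z  ok (binder kept)
  +{data,err,more} vs &{data,err,more}  ok label sets agree
    [data]
      ?Str vs !Str  ok
        &{retry,data,ack} vs +{retry,data,ack}  ok label sets agree
          [retry]
            end vs end  ok
          [data]
            end vs end  ok
          [ack]
            end vs end  ok
    [err]
      !Bool vs ?Bool  ok
        ?Int vs !Int  ok
          Z vs Z  ok
    [more]
      &{data,ack,more} vs +{data,ack,more}  ok label sets agree
        [data]
          !Int vs ?Int  ok
            Z vs Z  ok
        [ack]
          &{data,done,ack} vs +{data,done,ack}  ok label sets agree
            [data]
              Z vs Z  ok
            [done]
              Z vs Z  ok
            [ack]
              Z vs Z  ok
        [more]
          ?Bool vs !Bool  ok
            Z vs Z  ok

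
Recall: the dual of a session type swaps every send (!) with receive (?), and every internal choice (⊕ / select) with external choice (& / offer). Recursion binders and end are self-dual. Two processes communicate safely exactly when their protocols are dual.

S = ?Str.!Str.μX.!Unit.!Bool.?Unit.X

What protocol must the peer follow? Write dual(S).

?Str → !Str
  !Str → ?Str
    μX → μX  (μ self-dual)
      !Unit → ?Unit
        !Bool → ?Bool
          ?Unit → !Unit
            X ↦ X

!Str.?Str.μX.?Unit.?Bool.!Unit.X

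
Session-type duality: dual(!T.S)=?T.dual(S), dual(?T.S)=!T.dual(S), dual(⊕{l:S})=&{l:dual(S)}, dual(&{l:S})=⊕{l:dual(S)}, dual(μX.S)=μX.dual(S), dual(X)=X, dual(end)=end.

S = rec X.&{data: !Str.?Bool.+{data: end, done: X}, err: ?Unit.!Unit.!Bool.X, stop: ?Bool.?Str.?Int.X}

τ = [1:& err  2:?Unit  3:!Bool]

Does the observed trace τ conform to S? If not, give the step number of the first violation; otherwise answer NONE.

step 1: & err  ✓  cont: ?Unit.!Unit.!Bool.rec X.…
step 2: ?Unit  ✓  cont: !Unit.!Bool.rec X.…
step 3: got !Bool, protocol expects !Unit  ✗

3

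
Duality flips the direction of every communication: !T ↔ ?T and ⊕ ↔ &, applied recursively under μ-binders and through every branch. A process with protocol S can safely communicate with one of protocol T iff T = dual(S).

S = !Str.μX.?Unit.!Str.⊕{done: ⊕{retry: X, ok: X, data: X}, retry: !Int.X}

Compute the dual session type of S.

?Str.μX.!Unit.?Str.&{done: &{retry: X, ok: X, data: X}, retry: ?Int.X}

!Str ↦ ?Str
  μX ↦ μX  (μ self-dual)
    ?Unit ↦ !Unit
      !Str ↦ ?Str
        ⊕{done,retry} ↦ &{done,retry}  (select→offer)
          case done:
            ⊕{retry,ok,data} ↦ &{retry,ok,data}  (select→offer)
              case retry:
                dual(X) = X
              case ok:
                dual(X) = X
              case data:
                dual(X) = X
          case retry:
            !Int ↦ ?Int
              dual(X) = X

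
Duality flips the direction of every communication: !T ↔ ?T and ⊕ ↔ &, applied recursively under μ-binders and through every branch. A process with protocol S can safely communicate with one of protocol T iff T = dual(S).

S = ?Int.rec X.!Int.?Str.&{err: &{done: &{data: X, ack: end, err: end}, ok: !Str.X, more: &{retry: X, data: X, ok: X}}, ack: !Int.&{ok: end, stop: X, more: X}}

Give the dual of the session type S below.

?Int → !Int
  rec X → rec X  (μ self-dual)
    !Int → ?Int
      ?Str → !Str
        &{err,ack} → +{err,ack}  (&→⊕)
          • err:
            &{done,ok,more} → +{done,ok,more}  (&→⊕)
              • done:
                &{data,ack,err} → +{data,ack,err}  (&→⊕)
                  • data:
                    X self-dual
                  • ack:
                    end self-dual
                  • err:
                    end self-dual
              • ok:
                !Str → ?Str
                  X self-dual
              • more:
                &{retry,data,ok} → +{retry,data,ok}  (&→⊕)
                  • retry:
                    X self-dual
                  • data:
                    X self-dual
                  • ok:
                    X self-dual
          • ack:
            !Int → ?Int
              &{ok,stop,more} → +{ok,stop,more}  (&→⊕)
                • ok:
                  end self-dual
                • stop:
                  X self-dual
                • more:
                  X self-dual

!Int.rec X.?Int.!Str.+{err: +{done: +{data: X, ack: end, err: end}, ok: ?Str.X, more: +{retry: X, data: X, ok: X}}, ack: ?Int.+{ok: end, stop: X, more: X}}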